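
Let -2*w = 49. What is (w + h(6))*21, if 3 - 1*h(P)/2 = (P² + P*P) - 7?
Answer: -6237/2 ≈ -3118.5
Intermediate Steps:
w = -49/2 (w = -½*49 = -49/2 ≈ -24.500)
h(P) = 20 - 4*P² (h(P) = 6 - 2*((P² + P*P) - 7) = 6 - 2*((P² + P²) - 7) = 6 - 2*(2*P² - 7) = 6 - 2*(-7 + 2*P²) = 6 + (14 - 4*P²) = 20 - 4*P²)
(w + h(6))*21 = (-49/2 + (20 - 4*6²))*21 = (-49/2 + (20 - 4*36))*21 = (-49/2 + (20 - 144))*21 = (-49/2 - 124)*21 = -297/2*21 = -6237/2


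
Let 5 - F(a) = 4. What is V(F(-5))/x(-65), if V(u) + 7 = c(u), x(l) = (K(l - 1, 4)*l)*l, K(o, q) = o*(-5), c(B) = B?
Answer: -1/232375 ≈ -4.3034e-6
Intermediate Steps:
F(a) = 1 (F(a) = 5 - 1*4 = 5 - 4 = 1)
K(o, q) = -5*o
x(l) = l²*(5 - 5*l) (x(l) = ((-5*(l - 1))*l)*l = ((-5*(-1 + l))*l)*l = ((5 - 5*l)*l)*l = (l*(5 - 5*l))*l = l²*(5 - 5*l))
V(u) = -7 + u
V(F(-5))/x(-65) = (-7 + 1)/((5*(-65)²*(1 - 1*(-65)))) = -6*1/(21125*(1 + 65)) = -6/(5*4225*66) = -6/1394250 = -6*1/1394250 = -1/232375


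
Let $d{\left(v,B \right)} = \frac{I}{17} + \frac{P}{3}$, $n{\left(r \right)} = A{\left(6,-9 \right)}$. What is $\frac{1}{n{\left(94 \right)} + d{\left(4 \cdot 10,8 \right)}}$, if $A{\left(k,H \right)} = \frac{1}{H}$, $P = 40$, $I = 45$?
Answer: $\frac{153}{2428} \approx 0.063015$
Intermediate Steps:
$n{\left(r \right)} = - \frac{1}{9}$ ($n{\left(r \right)} = \frac{1}{-9} = - \frac{1}{9}$)
$d{\left(v,B \right)} = \frac{815}{51}$ ($d{\left(v,B \right)} = \frac{45}{17} + \frac{40}{3} = \frac{815}{51}$)
$\frac{1}{n{\left(94 \right)} + d{\left(4 \cdot 10,8 \right)}} = \frac{1}{- \frac{1}{9} + \frac{815}{51}} = \frac{1}{\frac{2428}{153}} = \frac{153}{2428}$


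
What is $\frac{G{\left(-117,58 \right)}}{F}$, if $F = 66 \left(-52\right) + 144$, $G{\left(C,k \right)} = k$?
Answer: $- \frac{29}{1644} \approx -0.01764$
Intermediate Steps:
$F = -3288$ ($F = -3432 + 144 = -3288$)
$\frac{G{\left(-117,58 \right)}}{F} = \frac{58}{-3288} = 58 \left(- \frac{1}{3288}\right) = - \frac{29}{1644}$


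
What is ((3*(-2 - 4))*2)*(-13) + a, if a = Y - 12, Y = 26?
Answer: 482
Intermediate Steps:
a = 14 (a = 26 - 12 = 14)
((3*(-2 - 4))*2)*(-13) + a = ((3*(-2 - 4))*2)*(-13) + 14 = ((3*(-6))*2)*(-13) + 14 = -18*2*(-13) + 14 = -36*(-13) + 14 = 468 + 14 = 482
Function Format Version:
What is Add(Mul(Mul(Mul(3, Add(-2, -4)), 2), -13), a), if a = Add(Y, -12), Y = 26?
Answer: 482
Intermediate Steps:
a = 14 (a = Add(26, -12) = 14)
Add(Mul(Mul(Mul(3, Add(-2, -4)), 2), -13), a) = Add(Mul(Mul(Mul(3, Add(-2, -4)), 2), -13), 14) = Add(Mul(Mul(Mul(3, -6), 2), -13), 14) = Add(Mul(Mul(-18, 2), -13), 14) = Add(Mul(-36, -13), 14) = Add(468, 14) = 482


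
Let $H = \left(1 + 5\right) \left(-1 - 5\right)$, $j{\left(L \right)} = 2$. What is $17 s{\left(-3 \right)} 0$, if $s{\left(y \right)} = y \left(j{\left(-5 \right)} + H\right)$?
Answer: $0$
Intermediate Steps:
$H = -36$ ($H = 6 \left(-6\right) = -36$)
$s{\left(y \right)} = - 34 y$ ($s{\left(y \right)} = y \left(2 - 36\right) = y \left(-34\right) = - 34 y$)
$17 s{\left(-3 \right)} 0 = 17 \left(\left(-34\right) \left(-3\right)\right) 0 = 17 \cdot 102 \cdot 0 = 1734 \cdot 0 = 0$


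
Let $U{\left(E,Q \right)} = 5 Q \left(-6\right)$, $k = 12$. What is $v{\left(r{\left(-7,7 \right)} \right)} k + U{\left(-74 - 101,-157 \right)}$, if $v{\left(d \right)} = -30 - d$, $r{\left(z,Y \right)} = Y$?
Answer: $4266$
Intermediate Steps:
$U{\left(E,Q \right)} = - 30 Q$
$v{\left(r{\left(-7,7 \right)} \right)} k + U{\left(-74 - 101,-157 \right)} = \left(-30 - 7\right) 12 - -4710 = \left(-30 - 7\right) 12 + 4710 = \left(-37\right) 12 + 4710 = -444 + 4710 = 4266$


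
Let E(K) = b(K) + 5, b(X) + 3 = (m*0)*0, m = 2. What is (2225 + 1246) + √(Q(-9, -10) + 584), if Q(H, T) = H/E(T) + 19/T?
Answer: 3471 + 38*√10/5 ≈ 3495.0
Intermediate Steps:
b(X) = -3 (b(X) = -3 + (2*0)*0 = -3 + 0*0 = -3 + 0 = -3)
E(K) = 2 (E(K) = -3 + 5 = 2)
Q(H, T) = H/2 + 19/T
(2225 + 1246) + √(Q(-9, -10) + 584) = (2225 + 1246) + √(((½)*(-9) + 19/(-10)) + 584) = 3471 + √((-9/2 + 19*(-⅒)) + 584) = 3471 + √((-9/2 - 19/10) + 584) = 3471 + √(-32/5 + 584) = 3471 + √(2888/5) = 3471 + 38*√10/5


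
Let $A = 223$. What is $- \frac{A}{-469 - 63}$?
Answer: $\frac{223}{532} \approx 0.41917$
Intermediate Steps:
$- \frac{A}{-469 - 63} = - \frac{223}{-469 - 63} = - \frac{223}{-532} = - \frac{223 \left(-1\right)}{532} = \left(-1\right) \left(- \frac{223}{532}\right) = \frac{223}{532}$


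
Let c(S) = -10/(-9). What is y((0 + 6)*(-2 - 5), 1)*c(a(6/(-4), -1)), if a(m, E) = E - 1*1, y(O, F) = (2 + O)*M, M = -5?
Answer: 2000/9 ≈ 222.22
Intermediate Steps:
y(O, F) = -10 - 5*O (y(O, F) = (2 + O)*(-5) = -10 - 5*O)
a(m, E) = -1 + E (a(m, E) = E - 1 = -1 + E)
c(S) = 10/9 (c(S) = -10*(-⅑) = 10/9)
y((0 + 6)*(-2 - 5), 1)*c(a(6/(-4), -1)) = (-10 - 5*(0 + 6)*(-2 - 5))*(10/9) = (-10 - 30*(-7))*(10/9) = (-10 - 5*(-42))*(10/9) = (-10 + 210)*(10/9) = 200*(10/9) = 2000/9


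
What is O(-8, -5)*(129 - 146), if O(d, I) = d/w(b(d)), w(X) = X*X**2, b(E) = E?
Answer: -17/64 ≈ -0.26563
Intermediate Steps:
w(X) = X**3
O(d, I) = d**(-2) (O(d, I) = d/(d**3) = d/d**3 = d**(-2))
O(-8, -5)*(129 - 146) = (129 - 146)/(-8)**2 = (1/64)*(-17) = -17/64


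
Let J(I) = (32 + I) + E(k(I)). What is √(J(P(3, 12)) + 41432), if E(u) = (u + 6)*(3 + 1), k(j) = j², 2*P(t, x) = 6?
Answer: √41527 ≈ 203.78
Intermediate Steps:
P(t, x) = 3 (P(t, x) = (½)*6 = 3)
E(u) = 24 + 4*u (E(u) = (6 + u)*4 = 24 + 4*u)
J(I) = 56 + I + 4*I² (J(I) = (32 + I) + (24 + 4*I²) = 56 + I + 4*I²)
√(J(P(3, 12)) + 41432) = √((56 + 3 + 4*3²) + 41432) = √((56 + 3 + 4*9) + 41432) = √((56 + 3 + 36) + 41432) = √(95 + 41432) = √41527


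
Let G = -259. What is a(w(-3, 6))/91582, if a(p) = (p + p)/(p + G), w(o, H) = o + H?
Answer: -3/11722496 ≈ -2.5592e-7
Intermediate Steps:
w(o, H) = H + o
a(p) = 2*p/(-259 + p) (a(p) = (p + p)/(p - 259) = (2*p)/(-259 + p) = 2*p/(-259 + p))
a(w(-3, 6))/91582 = (2*(6 - 3)/(-259 + (6 - 3)))/91582 = (2*3/(-259 + 3))*(1/91582) = (2*3/(-256))*(1/91582) = (2*3*(-1/256))*(1/91582) = -3/128*1/91582 = -3/11722496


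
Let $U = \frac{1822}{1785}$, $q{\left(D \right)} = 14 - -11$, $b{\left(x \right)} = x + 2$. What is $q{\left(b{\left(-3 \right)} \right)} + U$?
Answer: $\frac{46447}{1785} \approx 26.021$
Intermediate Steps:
$b{\left(x \right)} = 2 + x$
$q{\left(D \right)} = 25$ ($q{\left(D \right)} = 14 + 11 = 25$)
$U = \frac{1822}{1785}$ ($U = 1822 \cdot \frac{1}{1785} = \frac{1822}{1785} \approx 1.0207$)
$q{\left(b{\left(-3 \right)} \right)} + U = 25 + \frac{1822}{1785} = \frac{46447}{1785}$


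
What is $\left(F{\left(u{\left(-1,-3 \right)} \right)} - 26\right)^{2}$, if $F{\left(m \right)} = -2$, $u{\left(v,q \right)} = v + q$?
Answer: $784$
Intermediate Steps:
$u{\left(v,q \right)} = q + v$
$\left(F{\left(u{\left(-1,-3 \right)} \right)} - 26\right)^{2} = \left(-2 - 26\right)^{2} = \left(-28\right)^{2} = 784$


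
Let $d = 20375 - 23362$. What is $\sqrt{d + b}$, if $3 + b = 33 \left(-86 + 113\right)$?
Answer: $i \sqrt{2099} \approx 45.815 i$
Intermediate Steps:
$d = -2987$ ($d = 20375 - 23362 = -2987$)
$b = 888$ ($b = -3 + 33 \left(-86 + 113\right) = -3 + 33 \cdot 27 = -3 + 891 = 888$)
$\sqrt{d + b} = \sqrt{-2987 + 888} = \sqrt{-2099} = i \sqrt{2099}$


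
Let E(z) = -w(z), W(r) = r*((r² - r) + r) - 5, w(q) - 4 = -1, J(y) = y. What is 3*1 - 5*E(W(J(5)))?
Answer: 18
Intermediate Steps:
w(q) = 3 (w(q) = 4 - 1 = 3)
W(r) = -5 + r³ (W(r) = r*r² - 5 = r³ - 5 = -5 + r³)
E(z) = -3 (E(z) = -1*3 = -3)
3*1 - 5*E(W(J(5))) = 3*1 - 5*(-3) = 3 + 15 = 18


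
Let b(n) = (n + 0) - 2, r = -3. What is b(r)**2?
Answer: 25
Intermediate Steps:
b(n) = -2 + n (b(n) = n - 2 = -2 + n)
b(r)**2 = (-2 - 3)**2 = (-5)**2 = 25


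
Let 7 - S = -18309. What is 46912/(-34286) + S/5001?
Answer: 196687732/85732143 ≈ 2.2942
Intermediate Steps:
S = 18316 (S = 7 - 1*(-18309) = 7 + 18309 = 18316)
46912/(-34286) + S/5001 = 46912/(-34286) + 18316/5001 = 46912*(-1/34286) + 18316*(1/5001) = -23456/17143 + 18316/5001 = 196687732/85732143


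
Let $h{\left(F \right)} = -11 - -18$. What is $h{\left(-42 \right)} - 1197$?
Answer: $-1190$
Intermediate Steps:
$h{\left(F \right)} = 7$ ($h{\left(F \right)} = -11 + 18 = 7$)
$h{\left(-42 \right)} - 1197 = 7 - 1197 = -1190$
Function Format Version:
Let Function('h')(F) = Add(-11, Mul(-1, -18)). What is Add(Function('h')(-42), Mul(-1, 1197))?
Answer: -1190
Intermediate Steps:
Function('h')(F) = 7 (Function('h')(F) = Add(-11, 18) = 7)
Add(Function('h')(-42), Mul(-1, 1197)) = Add(7, Mul(-1, 1197)) = Add(7, -1197) = -1190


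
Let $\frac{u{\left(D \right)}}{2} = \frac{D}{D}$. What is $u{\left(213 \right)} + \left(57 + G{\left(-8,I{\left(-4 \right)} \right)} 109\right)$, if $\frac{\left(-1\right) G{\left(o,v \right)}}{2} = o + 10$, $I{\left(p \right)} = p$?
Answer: $-377$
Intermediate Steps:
$u{\left(D \right)} = 2$ ($u{\left(D \right)} = 2 \frac{D}{D} = 2 \cdot 1 = 2$)
$G{\left(o,v \right)} = -20 - 2 o$ ($G{\left(o,v \right)} = - 2 \left(o + 10\right) = - 2 \left(10 + o\right) = -20 - 2 o$)
$u{\left(213 \right)} + \left(57 + G{\left(-8,I{\left(-4 \right)} \right)} 109\right) = 2 + \left(57 + \left(-20 - -16\right) 109\right) = 2 + \left(57 + \left(-20 + 16\right) 109\right) = 2 + \left(57 - 436\right) = 2 - 379 = -377$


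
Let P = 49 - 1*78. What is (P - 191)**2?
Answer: 48400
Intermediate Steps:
P = -29 (P = 49 - 78 = -29)
(P - 191)**2 = (-29 - 191)**2 = (-220)**2 = 48400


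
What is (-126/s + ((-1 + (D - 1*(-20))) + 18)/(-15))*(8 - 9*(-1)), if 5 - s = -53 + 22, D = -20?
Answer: -2363/30 ≈ -78.767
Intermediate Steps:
s = 36 (s = 5 - (-53 + 22) = 5 - 1*(-31) = 5 + 31 = 36)
(-126/s + ((-1 + (D - 1*(-20))) + 18)/(-15))*(8 - 9*(-1)) = (-126/36 + ((-1 + (-20 - 1*(-20))) + 18)/(-15))*(8 - 9*(-1)) = (-126*1/36 + ((-1 + (-20 + 20)) + 18)*(-1/15))*(8 + 9) = (-7/2 + ((-1 + 0) + 18)*(-1/15))*17 = (-7/2 + (-1 + 18)*(-1/15))*17 = (-7/2 + 17*(-1/15))*17 = (-7/2 - 17/15)*17 = -139/30*17 = -2363/30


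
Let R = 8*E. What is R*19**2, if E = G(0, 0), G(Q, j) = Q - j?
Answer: 0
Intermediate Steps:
E = 0 (E = 0 - 1*0 = 0 + 0 = 0)
R = 0 (R = 8*0 = 0)
R*19**2 = 0*19**2 = 0*361 = 0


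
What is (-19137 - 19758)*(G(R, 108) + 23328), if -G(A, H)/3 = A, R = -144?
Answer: -924145200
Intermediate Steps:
G(A, H) = -3*A
(-19137 - 19758)*(G(R, 108) + 23328) = (-19137 - 19758)*(-3*(-144) + 23328) = -38895*(432 + 23328) = -38895*23760 = -924145200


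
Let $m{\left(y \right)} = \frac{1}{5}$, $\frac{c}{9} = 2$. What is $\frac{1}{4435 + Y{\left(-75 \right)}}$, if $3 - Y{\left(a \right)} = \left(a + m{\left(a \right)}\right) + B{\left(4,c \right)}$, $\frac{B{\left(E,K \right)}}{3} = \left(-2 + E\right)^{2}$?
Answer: $\frac{5}{22504} \approx 0.00022218$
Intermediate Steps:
$c = 18$ ($c = 9 \cdot 2 = 18$)
$B{\left(E,K \right)} = 3 \left(-2 + E\right)^{2}$
$m{\left(y \right)} = \frac{1}{5}$
$Y{\left(a \right)} = - \frac{46}{5} - a$ ($Y{\left(a \right)} = 3 - \left(\left(a + \frac{1}{5}\right) + 3 \left(-2 + 4\right)^{2}\right) = 3 - \left(\left(\frac{1}{5} + a\right) + 3 \cdot 2^{2}\right) = 3 - \left(\left(\frac{1}{5} + a\right) + 3 \cdot 4\right) = 3 - \left(\left(\frac{1}{5} + a\right) + 12\right) = 3 - \left(\frac{61}{5} + a\right) = - \frac{46}{5} - a$)
$\frac{1}{4435 + Y{\left(-75 \right)}} = \frac{1}{4435 - - \frac{329}{5}} = \frac{1}{4435 + \left(- \frac{46}{5} + 75\right)} = \frac{1}{4435 + \frac{329}{5}} = \frac{1}{\frac{22504}{5}} = \frac{5}{22504}$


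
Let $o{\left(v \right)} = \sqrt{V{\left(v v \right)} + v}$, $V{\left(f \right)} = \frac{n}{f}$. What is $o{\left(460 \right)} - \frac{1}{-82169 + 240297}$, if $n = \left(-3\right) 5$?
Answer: $- \frac{1}{158128} + \frac{\sqrt{97335985}}{460} \approx 21.448$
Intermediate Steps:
$n = -15$
$V{\left(f \right)} = - \frac{15}{f}$
$o{\left(v \right)} = \sqrt{v - \frac{15}{v^{2}}}$ ($o{\left(v \right)} = \sqrt{- \frac{15}{v v} + v} = \sqrt{- \frac{15}{v^{2}} + v} = \sqrt{v - \frac{15}{v^{2}}}$)
$o{\left(460 \right)} - \frac{1}{-82169 + 240297} = \sqrt{460 - \frac{15}{211600}} - \frac{1}{-82169 + 240297} = \sqrt{460 - \frac{3}{42320}} - \frac{1}{158128} = \sqrt{\frac{19467197}{42320}} - \frac{1}{158128} = \frac{\sqrt{97335985}}{460} - \frac{1}{158128} = - \frac{1}{158128} + \frac{\sqrt{97335985}}{460}$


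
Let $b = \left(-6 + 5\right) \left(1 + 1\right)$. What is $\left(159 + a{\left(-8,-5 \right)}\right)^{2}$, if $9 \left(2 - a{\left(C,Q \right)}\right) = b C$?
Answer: $\frac{2053489}{81} \approx 25352.0$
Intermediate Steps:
$b = -2$ ($b = \left(-1\right) 2 = -2$)
$a{\left(C,Q \right)} = 2 + \frac{2 C}{9}$ ($a{\left(C,Q \right)} = 2 - \frac{\left(-2\right) C}{9} = 2 + \frac{2 C}{9}$)
$\left(159 + a{\left(-8,-5 \right)}\right)^{2} = \left(159 + \left(2 + \frac{2}{9} \left(-8\right)\right)\right)^{2} = \left(159 + \left(2 - \frac{16}{9}\right)\right)^{2} = \left(159 + \frac{2}{9}\right)^{2} = \left(\frac{1433}{9}\right)^{2} = \frac{2053489}{81}$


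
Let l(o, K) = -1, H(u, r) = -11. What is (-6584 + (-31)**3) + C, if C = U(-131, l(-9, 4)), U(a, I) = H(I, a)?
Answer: -36386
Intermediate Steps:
U(a, I) = -11
C = -11
(-6584 + (-31)**3) + C = (-6584 + (-31)**3) - 11 = (-6584 - 29791) - 11 = -36375 - 11 = -36386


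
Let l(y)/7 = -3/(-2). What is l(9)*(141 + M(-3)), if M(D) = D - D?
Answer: 2961/2 ≈ 1480.5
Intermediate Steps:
M(D) = 0
l(y) = 21/2 (l(y) = 7*(-3/(-2)) = 7*(-3*(-½)) = 7*(3/2) = 21/2)
l(9)*(141 + M(-3)) = 21*(141 + 0)/2 = (21/2)*141 = 2961/2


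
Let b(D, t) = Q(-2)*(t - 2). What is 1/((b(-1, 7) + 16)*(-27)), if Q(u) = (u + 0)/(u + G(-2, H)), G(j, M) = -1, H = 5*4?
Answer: -1/522 ≈ -0.0019157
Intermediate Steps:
H = 20
Q(u) = u/(-1 + u) (Q(u) = (u + 0)/(u - 1) = u/(-1 + u))
b(D, t) = -4/3 + 2*t/3 (b(D, t) = (-2/(-1 - 2))*(t - 2) = (-2/(-3))*(-2 + t) = (-2*(-1/3))*(-2 + t) = 2*(-2 + t)/3 = -4/3 + 2*t/3)
1/((b(-1, 7) + 16)*(-27)) = 1/(((-4/3 + (2/3)*7) + 16)*(-27)) = 1/(((-4/3 + 14/3) + 16)*(-27)) = 1/((10/3 + 16)*(-27)) = 1/((58/3)*(-27)) = 1/(-522) = -1/522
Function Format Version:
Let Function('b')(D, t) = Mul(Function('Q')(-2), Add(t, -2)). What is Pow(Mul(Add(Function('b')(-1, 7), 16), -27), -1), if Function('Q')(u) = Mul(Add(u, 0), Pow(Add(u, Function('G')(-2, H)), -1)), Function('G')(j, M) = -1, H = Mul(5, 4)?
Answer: Rational(-1, 522) ≈ -0.0019157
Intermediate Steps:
H = 20
Function('Q')(u) = Mul(u, Pow(Add(-1, u), -1)) (Function('Q')(u) = Mul(Add(u, 0), Pow(Add(u, -1), -1)) = Mul(u, Pow(Add(-1, u), -1)))
Function('b')(D, t) = Add(Rational(-4, 3), Mul(Rational(2, 3), t)) (Function('b')(D, t) = Mul(Mul(-2, Pow(Add(-1, -2), -1)), Add(t, -2)) = Mul(Mul(-2, Pow(-3, -1)), Add(-2, t)) = Mul(Mul(-2, Rational(-1, 3)), Add(-2, t)) = Mul(Rational(2, 3), Add(-2, t)) = Add(Rational(-4, 3), Mul(Rational(2, 3), t)))
Pow(Mul(Add(Function('b')(-1, 7), 16), -27), -1) = Pow(Mul(Add(Add(Rational(-4, 3), Mul(Rational(2, 3), 7)), 16), -27), -1) = Pow(Mul(Add(Add(Rational(-4, 3), Rational(14, 3)), 16), -27), -1) = Pow(Mul(Add(Rational(10, 3), 16), -27), -1) = Pow(Mul(Rational(58, 3), -27), -1) = Pow(-522, -1) = Rational(-1, 522)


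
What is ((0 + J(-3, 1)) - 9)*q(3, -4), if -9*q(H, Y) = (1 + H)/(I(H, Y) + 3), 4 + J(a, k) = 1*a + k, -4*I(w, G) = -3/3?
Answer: 80/39 ≈ 2.0513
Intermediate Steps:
I(w, G) = 1/4 (I(w, G) = -(-3)/(4*3) = -1/4*(-1) = 1/4)
J(a, k) = -4 + a + k (J(a, k) = -4 + (1*a + k) = -4 + (a + k) = -4 + a + k)
q(H, Y) = -4/117 - 4*H/117 (q(H, Y) = -(1 + H)/(9*(1/4 + 3)) = -(1 + H)/(9*13/4) = -(1 + H)*4/(9*13) = -(4/13 + 4*H/13)/9 = -4/117 - 4*H/117)
((0 + J(-3, 1)) - 9)*q(3, -4) = ((0 + (-4 - 3 + 1)) - 9)*(-4/117 - 4/117*3) = ((0 - 6) - 9)*(-4/117 - 4/39) = (-6 - 9)*(-16/117) = -15*(-16/117) = 80/39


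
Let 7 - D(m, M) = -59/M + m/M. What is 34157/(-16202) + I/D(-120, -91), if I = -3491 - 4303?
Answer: -5753488607/3710258 ≈ -1550.7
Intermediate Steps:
I = -7794
D(m, M) = 7 + 59/M - m/M (D(m, M) = 7 - (-59/M + m/M) = 7 + (59/M - m/M) = 7 + 59/M - m/M)
34157/(-16202) + I/D(-120, -91) = 34157/(-16202) - 7794*(-91/(59 - 1*(-120) + 7*(-91))) = 34157*(-1/16202) - 7794*(-91/(59 + 120 - 637)) = -34157/16202 - 7794/((-1/91*(-458))) = -34157/16202 - 7794/458/91 = -34157/16202 - 7794*91/458 = -34157/16202 - 354627/229 = -5753488607/3710258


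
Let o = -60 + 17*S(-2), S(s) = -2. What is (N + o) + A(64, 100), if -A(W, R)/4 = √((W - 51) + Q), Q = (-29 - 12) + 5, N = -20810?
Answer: -20904 - 4*I*√23 ≈ -20904.0 - 19.183*I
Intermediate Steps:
Q = -36 (Q = -41 + 5 = -36)
A(W, R) = -4*√(-87 + W) (A(W, R) = -4*√((W - 51) - 36) = -4*√((-51 + W) - 36) = -4*√(-87 + W))
o = -94 (o = -60 + 17*(-2) = -60 - 34 = -94)
(N + o) + A(64, 100) = (-20810 - 94) - 4*√(-87 + 64) = -20904 - 4*I*√23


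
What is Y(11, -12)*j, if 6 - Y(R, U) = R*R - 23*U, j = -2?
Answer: 782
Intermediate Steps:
Y(R, U) = 6 - R² + 23*U (Y(R, U) = 6 - (R*R - 23*U) = 6 - (R² - 23*U) = 6 + (-R² + 23*U) = 6 - R² + 23*U)
Y(11, -12)*j = (6 - 1*11² + 23*(-12))*(-2) = (6 - 1*121 - 276)*(-2) = (6 - 121 - 276)*(-2) = -391*(-2) = 782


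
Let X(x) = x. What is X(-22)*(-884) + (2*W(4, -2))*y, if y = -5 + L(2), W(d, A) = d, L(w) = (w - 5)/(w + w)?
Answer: 19402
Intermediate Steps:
L(w) = (-5 + w)/(2*w) (L(w) = (-5 + w)/((2*w)) = (-5 + w)*(1/(2*w)) = (-5 + w)/(2*w))
y = -23/4 (y = -5 + (½)*(-5 + 2)/2 = -5 + (½)*(½)*(-3) = -5 - ¾ = -23/4 ≈ -5.7500)
X(-22)*(-884) + (2*W(4, -2))*y = -22*(-884) + (2*4)*(-23/4) = 19448 + 8*(-23/4) = 19448 - 46 = 19402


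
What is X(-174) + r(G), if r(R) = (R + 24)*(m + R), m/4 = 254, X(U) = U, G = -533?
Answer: -246021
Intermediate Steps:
m = 1016 (m = 4*254 = 1016)
r(R) = (24 + R)*(1016 + R) (r(R) = (R + 24)*(1016 + R) = (24 + R)*(1016 + R))
X(-174) + r(G) = -174 + (24384 + (-533)² + 1040*(-533)) = -174 + (24384 + 284089 - 554320) = -174 - 245847 = -246021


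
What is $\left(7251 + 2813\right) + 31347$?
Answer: $41411$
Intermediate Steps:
$\left(7251 + 2813\right) + 31347 = 10064 + 31347 = 41411$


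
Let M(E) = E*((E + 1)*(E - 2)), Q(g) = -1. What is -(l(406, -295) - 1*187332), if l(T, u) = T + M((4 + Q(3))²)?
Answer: 186296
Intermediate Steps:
M(E) = E*(1 + E)*(-2 + E) (M(E) = E*((1 + E)*(-2 + E)) = E*(1 + E)*(-2 + E))
l(T, u) = 630 + T (l(T, u) = T + (4 - 1)²*(-2 + ((4 - 1)²)² - (4 - 1)²) = T + 3²*(-2 + (3²)² - 1*3²) = T + 9*(-2 + 9² - 1*9) = T + 9*(-2 + 81 - 9) = T + 9*70 = T + 630 = 630 + T)
-(l(406, -295) - 1*187332) = -((630 + 406) - 1*187332) = -(1036 - 187332) = -1*(-186296) = 186296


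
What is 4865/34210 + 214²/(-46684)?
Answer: -6088925/7259362 ≈ -0.83877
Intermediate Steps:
4865/34210 + 214²/(-46684) = 4865*(1/34210) + 45796*(-1/46684) = 973/6842 - 11449/11671 = -6088925/7259362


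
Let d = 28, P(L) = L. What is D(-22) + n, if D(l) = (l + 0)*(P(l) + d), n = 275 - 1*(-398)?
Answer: 541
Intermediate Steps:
n = 673 (n = 275 + 398 = 673)
D(l) = l*(28 + l) (D(l) = (l + 0)*(l + 28) = l*(28 + l))
D(-22) + n = -22*(28 - 22) + 673 = -22*6 + 673 = -132 + 673 = 541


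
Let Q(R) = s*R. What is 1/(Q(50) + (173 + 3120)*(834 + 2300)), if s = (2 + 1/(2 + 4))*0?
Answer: 1/10320262 ≈ 9.6897e-8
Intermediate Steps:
s = 0 (s = (2 + 1/6)*0 = (2 + ⅙)*0 = (13/6)*0 = 0)
Q(R) = 0 (Q(R) = 0*R = 0)
1/(Q(50) + (173 + 3120)*(834 + 2300)) = 1/(0 + (173 + 3120)*(834 + 2300)) = 1/(0 + 3293*3134) = 1/(0 + 10320262) = 1/10320262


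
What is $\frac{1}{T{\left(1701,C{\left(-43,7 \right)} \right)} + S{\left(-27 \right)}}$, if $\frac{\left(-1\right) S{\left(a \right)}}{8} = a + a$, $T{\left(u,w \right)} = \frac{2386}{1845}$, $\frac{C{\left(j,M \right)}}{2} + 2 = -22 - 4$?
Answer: $\frac{1845}{799426} \approx 0.0023079$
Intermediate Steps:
$C{\left(j,M \right)} = -56$ ($C{\left(j,M \right)} = -4 + 2 \left(-22 - 4\right) = -4 + 2 \left(-26\right) = -4 - 52 = -56$)
$T{\left(u,w \right)} = \frac{2386}{1845}$ ($T{\left(u,w \right)} = 2386 \cdot \frac{1}{1845} = \frac{2386}{1845}$)
$S{\left(a \right)} = - 16 a$ ($S{\left(a \right)} = - 8 \left(a + a\right) = - 8 \cdot 2 a = - 16 a$)
$\frac{1}{T{\left(1701,C{\left(-43,7 \right)} \right)} + S{\left(-27 \right)}} = \frac{1}{\frac{2386}{1845} - -432} = \frac{1}{\frac{2386}{1845} + 432} = \frac{1}{\frac{799426}{1845}} = \frac{1845}{799426}$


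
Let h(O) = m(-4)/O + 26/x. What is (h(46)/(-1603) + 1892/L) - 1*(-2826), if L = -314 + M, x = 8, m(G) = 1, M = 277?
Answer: 2163049969/779516 ≈ 2774.9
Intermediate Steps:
L = -37 (L = -314 + 277 = -37)
h(O) = 13/4 + 1/O (h(O) = 1/O + 26/8 = 1/O + 26*(⅛) = 1/O + 13/4 = 13/4 + 1/O)
(h(46)/(-1603) + 1892/L) - 1*(-2826) = ((13/4 + 1/46)/(-1603) + 1892/(-37)) - 1*(-2826) = ((13/4 + 1/46)*(-1/1603) + 1892*(-1/37)) + 2826 = ((301/92)*(-1/1603) - 1892/37) + 2826 = (-43/21068 - 1892/37) + 2826 = -39862247/779516 + 2826 = 2163049969/779516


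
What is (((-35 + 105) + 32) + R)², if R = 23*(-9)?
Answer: 11025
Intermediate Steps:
R = -207
(((-35 + 105) + 32) + R)² = (((-35 + 105) + 32) - 207)² = ((70 + 32) - 207)² = (102 - 207)² = (-105)² = 11025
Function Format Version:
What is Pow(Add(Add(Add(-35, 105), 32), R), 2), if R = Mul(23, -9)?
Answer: 11025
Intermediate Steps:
R = -207
Pow(Add(Add(Add(-35, 105), 32), R), 2) = Pow(Add(Add(Add(-35, 105), 32), -207), 2) = Pow(Add(Add(70, 32), -207), 2) = Pow(Add(102, -207), 2) = Pow(-105, 2) = 11025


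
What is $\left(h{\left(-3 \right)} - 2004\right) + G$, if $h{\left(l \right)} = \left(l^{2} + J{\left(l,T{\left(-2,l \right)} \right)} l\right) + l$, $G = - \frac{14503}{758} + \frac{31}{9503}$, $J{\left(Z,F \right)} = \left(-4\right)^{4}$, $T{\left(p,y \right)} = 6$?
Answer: $- \frac{20062054395}{7203274} \approx -2785.1$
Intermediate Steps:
$J{\left(Z,F \right)} = 256$
$G = - \frac{137798511}{7203274}$ ($G = \left(-14503\right) \frac{1}{758} + 31 \cdot \frac{1}{9503} = - \frac{14503}{758} + \frac{31}{9503} = - \frac{137798511}{7203274} \approx -19.13$)
$h{\left(l \right)} = l^{2} + 257 l$ ($h{\left(l \right)} = \left(l^{2} + 256 l\right) + l = l^{2} + 257 l$)
$\left(h{\left(-3 \right)} - 2004\right) + G = \left(- 3 \left(257 - 3\right) - 2004\right) - \frac{137798511}{7203274} = \left(\left(-3\right) 254 - 2004\right) - \frac{137798511}{7203274} = \left(-762 - 2004\right) - \frac{137798511}{7203274} = -2766 - \frac{137798511}{7203274} = - \frac{20062054395}{7203274}$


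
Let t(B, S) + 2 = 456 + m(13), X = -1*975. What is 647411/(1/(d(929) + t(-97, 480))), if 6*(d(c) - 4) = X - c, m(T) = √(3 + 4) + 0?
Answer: 273207442/3 + 647411*√7 ≈ 9.2782e+7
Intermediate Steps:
X = -975
m(T) = √7 (m(T) = √7 + 0 = √7)
t(B, S) = 454 + √7 (t(B, S) = -2 + (456 + √7) = 454 + √7)
d(c) = -317/2 - c/6 (d(c) = 4 + (-975 - c)/6 = 4 + (-325/2 - c/6) = -317/2 - c/6)
647411/(1/(d(929) + t(-97, 480))) = 647411/(1/((-317/2 - ⅙*929) + (454 + √7))) = 647411/(1/((-317/2 - 929/6) + (454 + √7))) = 647411/(1/(-940/3 + (454 + √7))) = 647411/(1/(422/3 + √7)) = 647411*(422/3 + √7) = 273207442/3 + 647411*√7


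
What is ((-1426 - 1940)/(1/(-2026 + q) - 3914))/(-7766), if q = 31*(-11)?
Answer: -21303/192373351 ≈ -0.00011074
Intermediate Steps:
q = -341
((-1426 - 1940)/(1/(-2026 + q) - 3914))/(-7766) = ((-1426 - 1940)/(1/(-2026 - 341) - 3914))/(-7766) = -3366/(1/(-2367) - 3914)*(-1/7766) = -3366/(-1/2367 - 3914)*(-1/7766) = -3366/(-9264439/2367)*(-1/7766) = -3366*(-2367/9264439)*(-1/7766) = (468666/544967)*(-1/7766) = -21303/192373351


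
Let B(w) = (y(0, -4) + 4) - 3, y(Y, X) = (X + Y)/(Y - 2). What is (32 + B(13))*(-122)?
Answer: -4270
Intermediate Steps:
y(Y, X) = (X + Y)/(-2 + Y)
B(w) = 3 (B(w) = ((-4 + 0)/(-2 + 0) + 4) - 3 = (-4/(-2) + 4) - 3 = (-1/2*(-4) + 4) - 3 = (2 + 4) - 3 = 6 - 3 = 3)
(32 + B(13))*(-122) = (32 + 3)*(-122) = 35*(-122) = -4270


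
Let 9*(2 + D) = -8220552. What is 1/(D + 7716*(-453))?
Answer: -3/13226234 ≈ -2.2682e-7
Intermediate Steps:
D = -2740190/3 (D = -2 + (1/9)*(-8220552) = -2 - 2740184/3 = -2740190/3 ≈ -9.1340e+5)
1/(D + 7716*(-453)) = 1/(-2740190/3 + 7716*(-453)) = 1/(-2740190/3 - 3495348) = 1/(-13226234/3) = -3/13226234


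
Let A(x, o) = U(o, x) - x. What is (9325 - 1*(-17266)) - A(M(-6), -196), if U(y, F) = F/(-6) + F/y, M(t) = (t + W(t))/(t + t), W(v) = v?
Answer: 15636197/588 ≈ 26592.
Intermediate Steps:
M(t) = 1 (M(t) = (t + t)/(t + t) = (2*t)/((2*t)) = (2*t)*(1/(2*t)) = 1)
U(y, F) = -F/6 + F/y (U(y, F) = F*(-1/6) + F/y = -F/6 + F/y)
A(x, o) = -7*x/6 + x/o (A(x, o) = (-x/6 + x/o) - x = -7*x/6 + x/o)
(9325 - 1*(-17266)) - A(M(-6), -196) = (9325 - 1*(-17266)) - (-7/6*1 + 1/(-196)) = (9325 + 17266) - (-7/6 + 1*(-1/196)) = 26591 - (-7/6 - 1/196) = 26591 - 1*(-689/588) = 26591 + 689/588 = 15636197/588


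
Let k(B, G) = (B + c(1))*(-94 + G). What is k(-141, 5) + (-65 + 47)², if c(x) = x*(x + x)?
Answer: 12695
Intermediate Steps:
c(x) = 2*x² (c(x) = x*(2*x) = 2*x²)
k(B, G) = (-94 + G)*(2 + B) (k(B, G) = (B + 2*1²)*(-94 + G) = (B + 2*1)*(-94 + G) = (B + 2)*(-94 + G) = (2 + B)*(-94 + G) = (-94 + G)*(2 + B))
k(-141, 5) + (-65 + 47)² = (-188 - 94*(-141) + 2*5 - 141*5) + (-65 + 47)² = (-188 + 13254 + 10 - 705) + (-18)² = 12371 + 324 = 12695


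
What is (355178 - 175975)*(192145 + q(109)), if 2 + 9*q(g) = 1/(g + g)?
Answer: 22519130140055/654 ≈ 3.4433e+10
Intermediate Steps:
q(g) = -2/9 + 1/(18*g) (q(g) = -2/9 + 1/(9*(g + g)) = -2/9 + 1/(9*((2*g))) = -2/9 + (1/(2*g))/9 = -2/9 + 1/(18*g))
(355178 - 175975)*(192145 + q(109)) = (355178 - 175975)*(192145 + (1/18)*(1 - 4*109)/109) = 179203*(192145 + (1/18)*(1/109)*(1 - 436)) = 179203*(192145 + (1/18)*(1/109)*(-435)) = 179203*(192145 - 145/654) = 179203*(125662685/654) = 22519130140055/654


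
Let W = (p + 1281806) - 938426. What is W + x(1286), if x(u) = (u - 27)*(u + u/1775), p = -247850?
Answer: 3045041174/1775 ≈ 1.7155e+6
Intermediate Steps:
x(u) = 1776*u*(-27 + u)/1775 (x(u) = (-27 + u)*(u + u*(1/1775)) = (-27 + u)*(u + u/1775) = (-27 + u)*(1776*u/1775) = 1776*u*(-27 + u)/1775)
W = 95530 (W = (-247850 + 1281806) - 938426 = 1033956 - 938426 = 95530)
W + x(1286) = 95530 + (1776/1775)*1286*(-27 + 1286) = 95530 + (1776/1775)*1286*1259 = 95530 + 2875475424/1775 = 3045041174/1775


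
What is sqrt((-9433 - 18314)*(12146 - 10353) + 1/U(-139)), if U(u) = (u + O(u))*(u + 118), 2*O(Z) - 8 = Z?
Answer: I*sqrt(3670130688744513)/8589 ≈ 7053.4*I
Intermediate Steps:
O(Z) = 4 + Z/2
U(u) = (4 + 3*u/2)*(118 + u) (U(u) = (u + (4 + u/2))*(u + 118) = (4 + 3*u/2)*(118 + u))
sqrt((-9433 - 18314)*(12146 - 10353) + 1/U(-139)) = sqrt((-9433 - 18314)*(12146 - 10353) + 1/(472 + 181*(-139) + (3/2)*(-139)**2)) = sqrt(-27747*1793 + 1/(472 - 25159 + (3/2)*19321)) = sqrt(-49750371 + 1/(472 - 25159 + 57963/2)) = sqrt(-49750371 + 1/(8589/2)) = sqrt(-49750371 + 2/8589) = sqrt(-427305936517/8589) = I*sqrt(3670130688744513)/8589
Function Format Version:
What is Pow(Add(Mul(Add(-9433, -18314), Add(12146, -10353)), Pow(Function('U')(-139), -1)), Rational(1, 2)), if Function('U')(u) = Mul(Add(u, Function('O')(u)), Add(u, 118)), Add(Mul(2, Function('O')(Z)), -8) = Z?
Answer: Mul(Rational(1, 8589), I, Pow(3670130688744513, Rational(1, 2))) ≈ Mul(7053.4, I)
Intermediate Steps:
Function('O')(Z) = Add(4, Mul(Rational(1, 2), Z))
Function('U')(u) = Mul(Add(4, Mul(Rational(3, 2), u)), Add(118, u)) (Function('U')(u) = Mul(Add(u, Add(4, Mul(Rational(1, 2), u))), Add(u, 118)) = Mul(Add(4, Mul(Rational(3, 2), u)), Add(118, u)))
Pow(Add(Mul(Add(-9433, -18314), Add(12146, -10353)), Pow(Function('U')(-139), -1)), Rational(1, 2)) = Pow(Add(Mul(Add(-9433, -18314), Add(12146, -10353)), Pow(Add(472, Mul(181, -139), Mul(Rational(3, 2), Pow(-139, 2))), -1)), Rational(1, 2)) = Pow(Add(Mul(-27747, 1793), Pow(Add(472, -25159, Mul(Rational(3, 2), 19321)), -1)), Rational(1, 2)) = Pow(Add(-49750371, Pow(Add(472, -25159, Rational(57963, 2)), -1)), Rational(1, 2)) = Pow(Add(-49750371, Pow(Rational(8589, 2), -1)), Rational(1, 2)) = Pow(Add(-49750371, Rational(2, 8589)), Rational(1, 2)) = Pow(Rational(-427305936517, 8589), Rational(1, 2)) = Mul(Rational(1, 8589), I, Pow(3670130688744513, Rational(1, 2)))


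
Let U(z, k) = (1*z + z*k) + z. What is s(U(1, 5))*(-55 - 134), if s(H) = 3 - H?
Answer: 756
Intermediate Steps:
U(z, k) = 2*z + k*z (U(z, k) = (z + k*z) + z = 2*z + k*z)
s(U(1, 5))*(-55 - 134) = (3 - (2 + 5))*(-55 - 134) = (3 - 7)*(-189) = -4*(-189) = 756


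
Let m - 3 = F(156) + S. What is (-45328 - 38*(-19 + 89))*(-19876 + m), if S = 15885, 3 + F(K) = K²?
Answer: -976315860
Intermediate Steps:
F(K) = -3 + K²
m = 40221 (m = 3 + ((-3 + 156²) + 15885) = 3 + ((-3 + 24336) + 15885) = 3 + (24333 + 15885) = 3 + 40218 = 40221)
(-45328 - 38*(-19 + 89))*(-19876 + m) = (-45328 - 38*(-19 + 89))*(-19876 + 40221) = (-45328 - 38*70)*20345 = (-45328 - 2660)*20345 = -47988*20345 = -976315860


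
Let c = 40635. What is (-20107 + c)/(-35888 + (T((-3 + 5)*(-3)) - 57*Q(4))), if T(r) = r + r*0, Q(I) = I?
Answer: -10264/18061 ≈ -0.56830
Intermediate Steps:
T(r) = r (T(r) = r + 0 = r)
(-20107 + c)/(-35888 + (T((-3 + 5)*(-3)) - 57*Q(4))) = (-20107 + 40635)/(-35888 + ((-3 + 5)*(-3) - 57*4)) = 20528/(-35888 + (2*(-3) - 228)) = 20528/(-35888 + (-6 - 228)) = 20528/(-35888 - 234) = 20528/(-36122) = 20528*(-1/36122) = -10264/18061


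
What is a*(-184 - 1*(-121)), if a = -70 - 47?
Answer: 7371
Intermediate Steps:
a = -117
a*(-184 - 1*(-121)) = -117*(-184 - 1*(-121)) = -117*(-184 + 121) = -117*(-63) = 7371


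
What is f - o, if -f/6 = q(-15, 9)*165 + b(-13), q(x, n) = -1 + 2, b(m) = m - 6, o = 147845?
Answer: -148721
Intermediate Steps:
b(m) = -6 + m
q(x, n) = 1
f = -876 (f = -6*(1*165 + (-6 - 13)) = -6*(165 - 19) = -6*146 = -876)
f - o = -876 - 1*147845 = -876 - 147845 = -148721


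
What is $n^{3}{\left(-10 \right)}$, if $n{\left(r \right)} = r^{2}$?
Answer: $1000000$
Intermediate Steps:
$n^{3}{\left(-10 \right)} = \left(\left(-10\right)^{2}\right)^{3} = 100^{3} = 1000000$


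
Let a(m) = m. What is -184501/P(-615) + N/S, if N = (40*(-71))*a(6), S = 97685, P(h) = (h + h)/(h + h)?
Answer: -3604599445/19537 ≈ -1.8450e+5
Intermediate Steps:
P(h) = 1 (P(h) = (2*h)/((2*h)) = (2*h)*(1/(2*h)) = 1)
N = -17040 (N = (40*(-71))*6 = -2840*6 = -17040)
-184501/P(-615) + N/S = -184501/1 - 17040/97685 = -184501*1 - 17040*1/97685 = -184501 - 3408/19537 = -3604599445/19537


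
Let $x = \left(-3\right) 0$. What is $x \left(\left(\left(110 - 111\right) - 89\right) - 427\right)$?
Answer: $0$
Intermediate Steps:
$x = 0$
$x \left(\left(\left(110 - 111\right) - 89\right) - 427\right) = 0 \left(\left(\left(110 - 111\right) - 89\right) - 427\right) = 0 \left(\left(-1 - 89\right) - 427\right) = 0 \left(-90 - 427\right) = 0 \left(-517\right) = 0$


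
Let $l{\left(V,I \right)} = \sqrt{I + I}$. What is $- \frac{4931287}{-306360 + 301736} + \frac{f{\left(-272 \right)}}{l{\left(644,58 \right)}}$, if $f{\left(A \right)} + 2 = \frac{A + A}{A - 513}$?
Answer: $\frac{4931287}{4624} - \frac{513 \sqrt{29}}{22765} \approx 1066.3$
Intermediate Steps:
$l{\left(V,I \right)} = \sqrt{2} \sqrt{I}$ ($l{\left(V,I \right)} = \sqrt{2 I} = \sqrt{2} \sqrt{I}$)
$f{\left(A \right)} = -2 + \frac{2 A}{-513 + A}$ ($f{\left(A \right)} = -2 + \frac{A + A}{A - 513} = -2 + \frac{2 A}{-513 + A}$)
$- \frac{4931287}{-306360 + 301736} + \frac{f{\left(-272 \right)}}{l{\left(644,58 \right)}} = - \frac{4931287}{-306360 + 301736} + \frac{1026 \frac{1}{-513 - 272}}{\sqrt{2} \sqrt{58}} = - \frac{4931287}{-4624} + \frac{1026 \frac{1}{-785}}{2 \sqrt{29}} = \left(-4931287\right) \left(- \frac{1}{4624}\right) + 1026 \left(- \frac{1}{785}\right) \frac{\sqrt{29}}{58} = \frac{4931287}{4624} - \frac{1026 \frac{\sqrt{29}}{58}}{785} = \frac{4931287}{4624} - \frac{513 \sqrt{29}}{22765}$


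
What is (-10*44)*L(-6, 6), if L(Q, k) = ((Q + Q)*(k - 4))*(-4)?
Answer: -42240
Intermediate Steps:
L(Q, k) = -8*Q*(-4 + k) (L(Q, k) = ((2*Q)*(-4 + k))*(-4) = (2*Q*(-4 + k))*(-4) = -8*Q*(-4 + k))
(-10*44)*L(-6, 6) = (-10*44)*(8*(-6)*(4 - 1*6)) = -3520*(-6)*(4 - 6) = -3520*(-6)*(-2) = -440*96 = -42240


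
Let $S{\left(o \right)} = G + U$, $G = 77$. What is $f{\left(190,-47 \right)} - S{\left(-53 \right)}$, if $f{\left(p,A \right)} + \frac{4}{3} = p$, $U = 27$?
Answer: $\frac{254}{3} \approx 84.667$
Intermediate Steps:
$S{\left(o \right)} = 104$ ($S{\left(o \right)} = 77 + 27 = 104$)
$f{\left(p,A \right)} = - \frac{4}{3} + p$
$f{\left(190,-47 \right)} - S{\left(-53 \right)} = \left(- \frac{4}{3} + 190\right) - 104 = \frac{566}{3} - 104 = \frac{254}{3}$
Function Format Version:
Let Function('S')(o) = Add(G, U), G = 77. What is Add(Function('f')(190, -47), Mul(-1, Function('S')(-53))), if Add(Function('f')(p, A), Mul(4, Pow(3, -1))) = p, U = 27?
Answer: Rational(254, 3) ≈ 84.667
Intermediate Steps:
Function('S')(o) = 104 (Function('S')(o) = Add(77, 27) = 104)
Function('f')(p, A) = Add(Rational(-4, 3), p)
Add(Function('f')(190, -47), Mul(-1, Function('S')(-53))) = Add(Add(Rational(-4, 3), 190), Mul(-1, 104)) = Add(Rational(566, 3), -104) = Rational(254, 3)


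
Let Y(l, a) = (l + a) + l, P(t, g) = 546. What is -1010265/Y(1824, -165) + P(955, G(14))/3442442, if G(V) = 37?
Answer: -579629460902/1998337581 ≈ -290.06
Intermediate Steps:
Y(l, a) = a + 2*l (Y(l, a) = (a + l) + l = a + 2*l)
-1010265/Y(1824, -165) + P(955, G(14))/3442442 = -1010265/(-165 + 2*1824) + 546/3442442 = -1010265/(-165 + 3648) + 546*(1/3442442) = -1010265/3483 + 273/1721221 = -1010265*1/3483 + 273/1721221 = -336755/1161 + 273/1721221 = -579629460902/1998337581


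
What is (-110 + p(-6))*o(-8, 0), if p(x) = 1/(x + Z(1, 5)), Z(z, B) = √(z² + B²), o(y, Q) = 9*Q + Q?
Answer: 0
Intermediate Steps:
o(y, Q) = 10*Q
Z(z, B) = √(B² + z²)
p(x) = 1/(x + √26) (p(x) = 1/(x + √(5² + 1²)) = 1/(x + √(25 + 1)) = 1/(x + √26))
(-110 + p(-6))*o(-8, 0) = (-110 + 1/(-6 + √26))*(10*0) = (-110 + 1/(-6 + √26))*0 = 0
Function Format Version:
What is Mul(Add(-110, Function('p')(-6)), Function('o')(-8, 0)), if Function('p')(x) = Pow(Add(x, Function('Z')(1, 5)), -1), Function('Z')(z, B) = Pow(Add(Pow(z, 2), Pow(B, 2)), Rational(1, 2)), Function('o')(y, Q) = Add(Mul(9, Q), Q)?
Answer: 0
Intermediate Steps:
Function('o')(y, Q) = Mul(10, Q)
Function('Z')(z, B) = Pow(Add(Pow(B, 2), Pow(z, 2)), Rational(1, 2))
Function('p')(x) = Pow(Add(x, Pow(26, Rational(1, 2))), -1) (Function('p')(x) = Pow(Add(x, Pow(Add(Pow(5, 2), Pow(1, 2)), Rational(1, 2))), -1) = Pow(Add(x, Pow(Add(25, 1), Rational(1, 2))), -1) = Pow(Add(x, Pow(26, Rational(1, 2))), -1))
Mul(Add(-110, Function('p')(-6)), Function('o')(-8, 0)) = Mul(Add(-110, Pow(Add(-6, Pow(26, Rational(1, 2))), -1)), Mul(10, 0)) = Mul(Add(-110, Pow(Add(-6, Pow(26, Rational(1, 2))), -1)), 0) = 0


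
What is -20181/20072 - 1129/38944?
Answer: -101073769/97710496 ≈ -1.0344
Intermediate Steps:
-20181/20072 - 1129/38944 = -101073769/97710496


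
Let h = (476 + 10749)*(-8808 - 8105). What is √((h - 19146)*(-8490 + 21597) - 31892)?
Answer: I*√2488594284989 ≈ 1.5775e+6*I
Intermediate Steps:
h = -189848425 (h = 11225*(-16913) = -189848425)
√((h - 19146)*(-8490 + 21597) - 31892) = √((-189848425 - 19146)*(-8490 + 21597) - 31892) = √(-189867571*13107 - 31892) = √(-2488594253097 - 31892) = √(-2488594284989) = I*√2488594284989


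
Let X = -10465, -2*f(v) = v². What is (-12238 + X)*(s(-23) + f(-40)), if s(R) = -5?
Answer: 18275915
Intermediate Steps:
f(v) = -v²/2
(-12238 + X)*(s(-23) + f(-40)) = (-12238 - 10465)*(-5 - ½*(-40)²) = -22703*(-5 - ½*1600) = -22703*(-5 - 800) = -22703*(-805) = 18275915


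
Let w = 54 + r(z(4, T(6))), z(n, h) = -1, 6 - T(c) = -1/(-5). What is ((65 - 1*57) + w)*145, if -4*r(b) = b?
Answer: 36105/4 ≈ 9026.3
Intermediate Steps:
T(c) = 29/5 (T(c) = 6 - (-1)/(-5) = 6 - (-1)*(-1)/5 = 6 - 1*1/5 = 6 - 1/5 = 29/5)
r(b) = -b/4
w = 217/4 (w = 54 - 1/4*(-1) = 54 + 1/4 = 217/4 ≈ 54.250)
((65 - 1*57) + w)*145 = ((65 - 1*57) + 217/4)*145 = ((65 - 57) + 217/4)*145 = (8 + 217/4)*145 = (249/4)*145 = 36105/4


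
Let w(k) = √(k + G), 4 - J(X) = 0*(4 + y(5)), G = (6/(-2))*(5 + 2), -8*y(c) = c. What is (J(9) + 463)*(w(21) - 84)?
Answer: -39228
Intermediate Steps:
y(c) = -c/8
G = -21 (G = (6*(-½))*7 = -3*7 = -21)
J(X) = 4 (J(X) = 4 - 0*(4 - ⅛*5) = 4 - 0*(4 - 5/8) = 4 - 0*27/8 = 4 - 1*0 = 4 + 0 = 4)
w(k) = √(-21 + k) (w(k) = √(k - 21) = √(-21 + k))
(J(9) + 463)*(w(21) - 84) = (4 + 463)*(√(-21 + 21) - 84) = 467*(√0 - 84) = 467*(0 - 84) = 467*(-84) = -39228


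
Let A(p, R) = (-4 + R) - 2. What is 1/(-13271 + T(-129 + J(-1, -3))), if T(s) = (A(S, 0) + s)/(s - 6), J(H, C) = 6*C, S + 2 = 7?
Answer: -1/13270 ≈ -7.5358e-5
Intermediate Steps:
S = 5 (S = -2 + 7 = 5)
A(p, R) = -6 + R
T(s) = 1 (T(s) = ((-6 + 0) + s)/(s - 6) = (-6 + s)/(-6 + s) = 1)
1/(-13271 + T(-129 + J(-1, -3))) = 1/(-13271 + 1) = 1/(-13270) = -1/13270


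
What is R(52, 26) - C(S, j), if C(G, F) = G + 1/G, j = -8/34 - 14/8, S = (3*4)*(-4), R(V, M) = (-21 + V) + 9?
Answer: 4225/48 ≈ 88.021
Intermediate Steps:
R(V, M) = -12 + V
S = -48 (S = 12*(-4) = -48)
j = -135/68 (j = -8*1/34 - 14*⅛ = -4/17 - 7/4 = -135/68 ≈ -1.9853)
R(52, 26) - C(S, j) = (-12 + 52) - (-48 + 1/(-48)) = 40 - (-48 - 1/48) = 40 - 1*(-2305/48) = 40 + 2305/48 = 4225/48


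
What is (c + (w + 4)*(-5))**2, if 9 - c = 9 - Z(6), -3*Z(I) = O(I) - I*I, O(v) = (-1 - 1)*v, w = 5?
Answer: 841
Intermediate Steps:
O(v) = -2*v
Z(I) = I**2/3 + 2*I/3 (Z(I) = -(-2*I - I*I)/3 = -(-2*I - I**2)/3 = -(-I**2 - 2*I)/3 = I**2/3 + 2*I/3)
c = 16 (c = 9 - (9 - 6*(2 + 6)/3) = 9 - (9 - 6*8/3) = 9 - (9 - 1*16) = 9 - (9 - 16) = 9 - 1*(-7) = 9 + 7 = 16)
(c + (w + 4)*(-5))**2 = (16 + (5 + 4)*(-5))**2 = (16 + 9*(-5))**2 = (16 - 45)**2 = (-29)**2 = 841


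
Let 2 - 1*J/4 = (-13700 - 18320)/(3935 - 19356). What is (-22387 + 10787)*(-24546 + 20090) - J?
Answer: 797105326312/15421 ≈ 5.1690e+7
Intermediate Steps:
J = -4712/15421 (J = 8 - 4*(-13700 - 18320)/(3935 - 19356) = 8 - (-128080)/(-15421) = 8 - (-128080)*(-1)/15421 = 8 - 4*32020/15421 = 8 - 128080/15421 = -4712/15421 ≈ -0.30556)
(-22387 + 10787)*(-24546 + 20090) - J = (-22387 + 10787)*(-24546 + 20090) - 1*(-4712/15421) = -11600*(-4456) + 4712/15421 = 51689600 + 4712/15421 = 797105326312/15421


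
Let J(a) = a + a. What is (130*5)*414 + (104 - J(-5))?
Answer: 269214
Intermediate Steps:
J(a) = 2*a
(130*5)*414 + (104 - J(-5)) = (130*5)*414 + (104 - 2*(-5)) = 650*414 + (104 - 1*(-10)) = 269100 + (104 + 10) = 269100 + 114 = 269214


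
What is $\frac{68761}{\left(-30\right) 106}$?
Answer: $- \frac{68761}{3180} \approx -21.623$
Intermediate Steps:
$\frac{68761}{\left(-30\right) 106} = \frac{68761}{-3180} = 68761 \left(- \frac{1}{3180}\right) = - \frac{68761}{3180}$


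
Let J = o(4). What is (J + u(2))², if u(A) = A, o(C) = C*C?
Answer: 324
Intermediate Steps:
o(C) = C²
J = 16 (J = 4² = 16)
(J + u(2))² = (16 + 2)² = 18² = 324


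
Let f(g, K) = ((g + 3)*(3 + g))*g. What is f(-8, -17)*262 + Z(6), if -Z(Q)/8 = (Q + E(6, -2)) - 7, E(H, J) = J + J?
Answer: -52360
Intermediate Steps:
E(H, J) = 2*J
f(g, K) = g*(3 + g)² (f(g, K) = ((3 + g)*(3 + g))*g = (3 + g)²*g = g*(3 + g)²)
Z(Q) = 88 - 8*Q (Z(Q) = -8*((Q + 2*(-2)) - 7) = -8*((Q - 4) - 7) = -8*((-4 + Q) - 7) = -8*(-11 + Q) = 88 - 8*Q)
f(-8, -17)*262 + Z(6) = -8*(3 - 8)²*262 + (88 - 8*6) = -8*(-5)²*262 + (88 - 48) = -8*25*262 + 40 = -200*262 + 40 = -52400 + 40 = -52360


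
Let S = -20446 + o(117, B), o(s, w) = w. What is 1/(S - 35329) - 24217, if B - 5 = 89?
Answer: -1348426778/55681 ≈ -24217.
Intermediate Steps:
B = 94 (B = 5 + 89 = 94)
S = -20352 (S = -20446 + 94 = -20352)
1/(S - 35329) - 24217 = 1/(-20352 - 35329) - 24217 = 1/(-55681) - 24217 = -1/55681 - 24217 = -1348426778/55681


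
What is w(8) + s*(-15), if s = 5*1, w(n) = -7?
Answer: -82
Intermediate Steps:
s = 5
w(8) + s*(-15) = -7 + 5*(-15) = -7 - 75 = -82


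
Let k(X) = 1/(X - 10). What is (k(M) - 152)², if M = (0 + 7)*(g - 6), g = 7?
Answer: 208849/9 ≈ 23205.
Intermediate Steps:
M = 7 (M = (0 + 7)*(7 - 6) = 7*1 = 7)
k(X) = 1/(-10 + X)
(k(M) - 152)² = (1/(-10 + 7) - 152)² = (1/(-3) - 152)² = (-⅓ - 152)² = (-457/3)² = 208849/9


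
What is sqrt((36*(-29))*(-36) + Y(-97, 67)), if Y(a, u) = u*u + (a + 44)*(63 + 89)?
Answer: sqrt(34017) ≈ 184.44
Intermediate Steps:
Y(a, u) = 6688 + u**2 + 152*a (Y(a, u) = u**2 + (44 + a)*152 = u**2 + (6688 + 152*a) = 6688 + u**2 + 152*a)
sqrt((36*(-29))*(-36) + Y(-97, 67)) = sqrt((36*(-29))*(-36) + (6688 + 67**2 + 152*(-97))) = sqrt(-1044*(-36) + (6688 + 4489 - 14744)) = sqrt(37584 - 3567) = sqrt(34017)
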